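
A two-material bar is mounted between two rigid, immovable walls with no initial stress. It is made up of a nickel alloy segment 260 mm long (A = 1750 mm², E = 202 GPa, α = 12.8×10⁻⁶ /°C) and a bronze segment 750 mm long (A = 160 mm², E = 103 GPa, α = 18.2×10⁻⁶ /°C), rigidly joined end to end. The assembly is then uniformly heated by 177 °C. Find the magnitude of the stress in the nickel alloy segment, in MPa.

σ ≈ 37.1 MPa (compressive)

Free thermal expansion of the whole bar: Σ αᵢΔT Lᵢ = 12.8×10⁻⁶×177×260 + 18.2×10⁻⁶×177×750 = 3.005 mm.
Since the ends are fixed, an axial force P builds up, equal in every segment, with P · Σ Lᵢ/(AᵢEᵢ) = δ_free.
Σ Lᵢ/(AᵢEᵢ) = 260/(1750×202×10³) + 750/(160×103×10³) = 4.625×10⁻⁵ mm/N.
So P = 3.005 / 4.625×10⁻⁵ = 64.98 kN, compressive.
σ_{nickel alloy} = P / A = 64980 / 1750 = 37.13 MPa.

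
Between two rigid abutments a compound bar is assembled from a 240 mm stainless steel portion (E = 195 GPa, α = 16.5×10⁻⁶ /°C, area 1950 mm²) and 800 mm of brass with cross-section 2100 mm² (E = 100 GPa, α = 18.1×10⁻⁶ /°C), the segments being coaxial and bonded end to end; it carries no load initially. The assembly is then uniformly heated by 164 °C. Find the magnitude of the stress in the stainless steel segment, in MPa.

σ ≈ 349 MPa (compressive)

If the supports were absent, the total length change would be Σ αᵢΔT Lᵢ = 16.5×10⁻⁶×164×240 + 18.1×10⁻⁶×164×800 = 3.024 mm.
The walls prevent any net length change, so an axial force P (same in every segment) develops. Compatibility: P · Σ Lᵢ/(AᵢEᵢ) = δ_free.
The series flexibility is Σ Lᵢ/(AᵢEᵢ) = 240/(1950×195×10³) + 800/(2100×100×10³) = 4.441×10⁻⁶ mm/N.
Hence P = δ_free / Σ(L/AE) = 3.024/4.441×10⁻⁶ = 681 kN (compressive).
σ_{stainless steel} = P / A = 681000 / 1950 = 349.2 MPa.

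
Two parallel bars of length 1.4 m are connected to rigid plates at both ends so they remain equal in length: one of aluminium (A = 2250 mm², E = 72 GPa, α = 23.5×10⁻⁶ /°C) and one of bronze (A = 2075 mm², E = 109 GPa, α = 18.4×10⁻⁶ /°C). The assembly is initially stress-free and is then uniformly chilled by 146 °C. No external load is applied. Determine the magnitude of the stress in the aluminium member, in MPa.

σ ≈ 31.2 MPa (tensile)

Equilibrium of a rigid end plate with no external load gives equal and opposite internal forces ±P in the two members. Since α_{aluminium} > α_{bronze}, cooling drives the aluminium into tension and the bronze into compression.
Compatibility of the two members (thermal + elastic change equal): (α₁ − α₂)ΔT = P·[1/(A₁E₁) + 1/(A₂E₂)].
|α₁ − α₂|·ΔT = 5.1×10⁻⁶ × 146 = 0.0007446.
1/(A₁E₁) + 1/(A₂E₂) = 1/(2250×72×10³) + 1/(2075×109×10³) = 1.059×10⁻⁸ N⁻¹.
So P = 0.0007446 / 1.059×10⁻⁸ = 70.28 kN.
σ_{aluminium} = P/A₁ = 70280/2250 = 31.24 MPa, tensile.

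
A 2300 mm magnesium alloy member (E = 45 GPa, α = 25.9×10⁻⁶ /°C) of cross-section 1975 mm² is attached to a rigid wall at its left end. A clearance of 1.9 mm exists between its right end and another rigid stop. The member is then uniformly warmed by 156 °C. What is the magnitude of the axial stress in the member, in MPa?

If the wall were absent the member would grow by αΔT L = 25.9×10⁻⁶ × 156 × 2300 = 9.293 mm.
The gap closes (δ_free > 1.9 mm) and the wall then resists a further 9.293 − 1.9 = 7.393 mm of expansion.
That suppressed elongation corresponds to σ = E·Δ/L = 45×10³ × 7.393/2300 = 144.6 MPa.

σ ≈ 145 MPa (compressive)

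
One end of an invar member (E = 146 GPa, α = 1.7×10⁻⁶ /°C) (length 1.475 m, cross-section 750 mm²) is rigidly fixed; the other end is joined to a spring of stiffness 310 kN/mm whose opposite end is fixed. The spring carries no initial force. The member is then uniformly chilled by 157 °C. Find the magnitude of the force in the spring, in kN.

Free thermal contraction: δ_free = αΔT L = 1.7×10⁻⁶ × 157 × 1475 = 0.3937 mm.
With a force P in the spring, the elastic change of the member is PL/(AE) and that of the spring is P/k; compatibility requires their sum to equal δ_free.
P [ L/(AE) + 1/k ] = δ_free → P [ 1475/(750×146×10³) + 1/(310×10³) ] = 0.3937.
P = 0.3937 / 1.67×10⁻⁵ = 23580 N.

P ≈ 23.6 kN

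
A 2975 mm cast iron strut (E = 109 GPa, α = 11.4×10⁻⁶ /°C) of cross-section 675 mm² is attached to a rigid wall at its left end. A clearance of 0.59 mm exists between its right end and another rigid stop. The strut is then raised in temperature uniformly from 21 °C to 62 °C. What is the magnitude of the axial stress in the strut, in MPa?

σ ≈ 29.3 MPa (compressive)

If the wall were absent the strut would grow by αΔT L = 11.4×10⁻⁶ × 41 × 2975 = 1.391 mm.
The gap closes (δ_free > 0.59 mm) and the wall then resists a further 1.391 − 0.59 = 0.8005 mm of expansion.
Compatibility: PL/(AE) = 0.8005 mm, so σ = P/A = E × (0.8005/2975) = 29.33 MPa.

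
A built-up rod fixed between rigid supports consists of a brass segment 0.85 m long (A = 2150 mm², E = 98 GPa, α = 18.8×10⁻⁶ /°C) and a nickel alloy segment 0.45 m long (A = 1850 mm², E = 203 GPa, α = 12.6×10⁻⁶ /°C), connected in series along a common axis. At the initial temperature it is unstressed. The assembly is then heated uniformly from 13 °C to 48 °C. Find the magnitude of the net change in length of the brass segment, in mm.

With the walls removed the bar would change length by δ_free = Σ αᵢΔT Lᵢ = 18.8×10⁻⁶×35×850 + 12.6×10⁻⁶×35×450 = 0.7577 mm.
The walls prevent any net length change, so an axial force P (same in every segment) develops. Compatibility: P · Σ Lᵢ/(AᵢEᵢ) = δ_free.
The series flexibility is Σ Lᵢ/(AᵢEᵢ) = 850/(2150×98×10³) + 450/(1850×203×10³) = 5.232×10⁻⁶ mm/N.
Hence P = δ_free / Σ(L/AE) = 0.7577/5.232×10⁻⁶ = 144.8 kN (compressive).
For the brass segment, free thermal change = 18.8×10⁻⁶×35×850 = 0.5593 mm and elastic change from P = 144800×850/(2150×98×10³) = 0.5842 mm; these oppose, so the net change is 0.0249 mm (segment shortens).

|ΔL| ≈ 0.0249 mm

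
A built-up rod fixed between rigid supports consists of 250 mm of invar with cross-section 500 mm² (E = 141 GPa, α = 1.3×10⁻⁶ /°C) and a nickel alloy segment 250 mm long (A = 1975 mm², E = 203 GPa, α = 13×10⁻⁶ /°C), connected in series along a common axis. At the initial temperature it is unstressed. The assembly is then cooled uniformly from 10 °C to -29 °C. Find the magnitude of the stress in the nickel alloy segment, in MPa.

σ ≈ 16.9 MPa (tensile)

With the walls removed the bar would change length by δ_free = Σ αᵢΔT Lᵢ = 1.3×10⁻⁶×39×250 + 13×10⁻⁶×39×250 = 0.1394 mm.
The rigid supports impose zero overall length change; the single axial force P common to all segments must satisfy P Σ Lᵢ/(AᵢEᵢ) = δ_free.
The series flexibility is Σ Lᵢ/(AᵢEᵢ) = 250/(500×141×10³) + 250/(1975×203×10³) = 4.17×10⁻⁶ mm/N.
P = 0.1394 / 4.17×10⁻⁶ = 33440 N = 33.44 kN, tensile.
σ_{nickel alloy} = P / A = 33440 / 1975 = 16.93 MPa.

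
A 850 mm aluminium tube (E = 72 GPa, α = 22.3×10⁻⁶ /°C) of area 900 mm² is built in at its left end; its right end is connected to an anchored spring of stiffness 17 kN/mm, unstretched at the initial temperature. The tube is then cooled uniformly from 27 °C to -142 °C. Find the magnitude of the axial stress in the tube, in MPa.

σ ≈ 49.5 MPa (tensile)

The unrestrained thermal change is αΔT L = 22.3×10⁻⁶ × 169 × 850 = 3.203 mm.
With a force P in the spring, the elastic change of the tube is PL/(AE) and that of the spring is P/k; compatibility requires their sum to equal δ_free.
P [ L/(AE) + 1/k ] = δ_free → P [ 850/(900×72×10³) + 1/(17×10³) ] = 3.203.
P = 3.203 / 7.194×10⁻⁵ = 44530 N.
σ = P/A = 44530/900 = 49.48 MPa.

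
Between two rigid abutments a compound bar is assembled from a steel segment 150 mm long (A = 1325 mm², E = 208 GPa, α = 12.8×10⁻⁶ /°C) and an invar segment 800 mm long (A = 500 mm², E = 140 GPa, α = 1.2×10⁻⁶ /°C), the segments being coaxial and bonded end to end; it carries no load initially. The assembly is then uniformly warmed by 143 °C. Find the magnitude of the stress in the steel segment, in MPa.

σ ≈ 26 MPa (compressive)

With the walls removed the bar would change length by δ_free = Σ αᵢΔT Lᵢ = 12.8×10⁻⁶×143×150 + 1.2×10⁻⁶×143×800 = 0.4118 mm.
The rigid supports impose zero overall length change; the single axial force P common to all segments must satisfy P Σ Lᵢ/(AᵢEᵢ) = δ_free.
Σ Lᵢ/(AᵢEᵢ) = 150/(1325×208×10³) + 800/(500×140×10³) = 1.197×10⁻⁵ mm/N.
Hence P = δ_free / Σ(L/AE) = 0.4118/1.197×10⁻⁵ = 34.4 kN (compressive).
σ_{steel} = P / A = 34400 / 1325 = 25.96 MPa.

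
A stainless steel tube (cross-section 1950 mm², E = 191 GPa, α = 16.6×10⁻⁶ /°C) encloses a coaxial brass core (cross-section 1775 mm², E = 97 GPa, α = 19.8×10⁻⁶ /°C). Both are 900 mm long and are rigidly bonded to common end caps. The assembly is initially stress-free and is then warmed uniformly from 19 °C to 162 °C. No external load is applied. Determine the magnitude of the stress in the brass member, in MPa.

Equilibrium of a rigid end plate with no external load gives equal and opposite internal forces ±P in the two members. Since α_{brass} > α_{stainless steel}, heating drives the brass into compression and the stainless steel into tension.
Setting the final lengths equal and cancelling L: (α₁ − α₂)ΔT = P/(A₁E₁) + P/(A₂E₂).
|α₁ − α₂|·ΔT = 3.2×10⁻⁶ × 143 = 0.0004576.
1/(A₁E₁) + 1/(A₂E₂) = 1/(1950×191×10³) + 1/(1775×97×10³) = 8.493×10⁻⁹ N⁻¹.
So P = 0.0004576 / 8.493×10⁻⁹ = 53.88 kN.
σ_{brass} = P/A₂ = 53880/1775 = 30.35 MPa, compressive.

σ ≈ 30.4 MPa (compressive)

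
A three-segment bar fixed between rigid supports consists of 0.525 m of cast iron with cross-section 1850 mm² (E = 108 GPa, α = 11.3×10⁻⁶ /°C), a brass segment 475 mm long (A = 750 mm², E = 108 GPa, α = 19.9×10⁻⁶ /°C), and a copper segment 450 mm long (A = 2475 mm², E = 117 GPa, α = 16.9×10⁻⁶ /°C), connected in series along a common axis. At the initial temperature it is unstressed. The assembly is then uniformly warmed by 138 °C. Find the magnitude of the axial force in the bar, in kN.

Free thermal expansion of the whole bar: Σ αᵢΔT Lᵢ = 11.3×10⁻⁶×138×525 + 19.9×10⁻⁶×138×475 + 16.9×10⁻⁶×138×450 = 3.173 mm.
The rigid supports impose zero overall length change; the single axial force P common to all segments must satisfy P Σ Lᵢ/(AᵢEᵢ) = δ_free.
The series flexibility is Σ Lᵢ/(AᵢEᵢ) = 525/(1850×108×10³) + 475/(750×108×10³) + 450/(2475×117×10³) = 1.005×10⁻⁵ mm/N.
Hence P = δ_free / Σ(L/AE) = 3.173/1.005×10⁻⁵ = 315.8 kN (compressive).

P ≈ 316 kN (compressive)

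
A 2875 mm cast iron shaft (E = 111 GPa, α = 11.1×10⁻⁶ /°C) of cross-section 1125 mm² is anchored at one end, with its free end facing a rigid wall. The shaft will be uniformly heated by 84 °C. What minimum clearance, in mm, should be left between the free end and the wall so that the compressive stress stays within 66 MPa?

g ≈ 0.971 mm

Free expansion if unrestrained: δ_free = αΔT L = 11.1×10⁻⁶ × 84 × 2875 = 2.681 mm.
At the allowable stress the elastic shortening the wall may impose is σL/E = 66 × 2875 / (111×10³) = 1.709 mm.
The gap must absorb the remainder: g_min = 2.681 − 1.709 = 0.9712 mm.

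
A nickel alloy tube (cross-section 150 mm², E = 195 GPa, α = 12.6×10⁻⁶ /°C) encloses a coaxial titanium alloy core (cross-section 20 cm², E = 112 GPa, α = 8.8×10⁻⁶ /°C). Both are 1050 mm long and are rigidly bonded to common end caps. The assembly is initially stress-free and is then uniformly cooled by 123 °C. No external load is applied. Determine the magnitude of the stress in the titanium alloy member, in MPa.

Both members must finish at the same length. With the larger α, the nickel alloy tends to over-contract; the plates restrain it, putting the nickel alloy in tension and the titanium alloy in compression. With no external load the two internal forces are equal and opposite, magnitude P.
Compatibility of the two members (thermal + elastic change equal): (α₁ − α₂)ΔT = P·[1/(A₁E₁) + 1/(A₂E₂)].
|α₁ − α₂|·ΔT = 3.8×10⁻⁶ × 123 = 0.0004674.
1/(A₁E₁) + 1/(A₂E₂) = 1/(150×195×10³) + 1/(2000×112×10³) = 3.865×10⁻⁸ N⁻¹.
P = 0.0004674 / 3.865×10⁻⁸ = 12090 N = 12.09 kN.
σ_{titanium alloy} = P/A₂ = 12090/2000 = 6.046 MPa, compressive.

σ ≈ 6.05 MPa (compressive)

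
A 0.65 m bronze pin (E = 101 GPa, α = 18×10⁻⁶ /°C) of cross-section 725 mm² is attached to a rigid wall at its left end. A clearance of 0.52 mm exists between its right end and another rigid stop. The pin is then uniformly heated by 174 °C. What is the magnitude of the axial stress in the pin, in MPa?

Free thermal elongation = αΔT L = 18×10⁻⁶ × 174 × 650 = 2.036 mm.
The gap closes (δ_free > 0.52 mm) and the wall then resists a further 2.036 − 0.52 = 1.516 mm of expansion.
Compatibility: PL/(AE) = 1.516 mm, so σ = P/A = E × (1.516/650) = 235.5 MPa.

σ ≈ 236 MPa (compressive)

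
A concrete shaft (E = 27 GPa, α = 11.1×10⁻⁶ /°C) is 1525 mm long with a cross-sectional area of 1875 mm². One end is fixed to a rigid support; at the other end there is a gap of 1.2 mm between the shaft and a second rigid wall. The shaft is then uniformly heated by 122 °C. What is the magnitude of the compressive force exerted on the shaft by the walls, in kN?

Unrestrained expansion: δ_free = αΔT L = 11.1×10⁻⁶ × 122 × 1525 = 2.065 mm.
After closing the 1.2 mm clearance, 2.065 − 1.2 = 0.8652 mm of expansion remains to be suppressed by the wall.
So σ = E(δ_free − g)/L = 27×10³ × 0.8652/1525 = 15.32 MPa.
P = σA = 15.32 × 1875 = 28.72 kN.

P ≈ 28.7 kN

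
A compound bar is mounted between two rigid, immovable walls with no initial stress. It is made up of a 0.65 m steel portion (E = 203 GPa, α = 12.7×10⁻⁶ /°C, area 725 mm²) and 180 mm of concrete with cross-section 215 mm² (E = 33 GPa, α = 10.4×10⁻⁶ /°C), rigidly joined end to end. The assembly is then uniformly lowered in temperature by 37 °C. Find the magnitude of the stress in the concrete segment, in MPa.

σ ≈ 58.5 MPa (tensile)

Free thermal contraction of the whole bar: Σ αᵢΔT Lᵢ = 12.7×10⁻⁶×37×650 + 10.4×10⁻⁶×37×180 = 0.3747 mm.
The walls prevent any net length change, so an axial force P (same in every segment) develops. Compatibility: P · Σ Lᵢ/(AᵢEᵢ) = δ_free.
The series flexibility is Σ Lᵢ/(AᵢEᵢ) = 650/(725×203×10³) + 180/(215×33×10³) = 2.979×10⁻⁵ mm/N.
P = 0.3747 / 2.979×10⁻⁵ = 12580 N = 12.58 kN, tensile.
σ_{concrete} = P / A = 12580 / 215 = 58.51 MPa.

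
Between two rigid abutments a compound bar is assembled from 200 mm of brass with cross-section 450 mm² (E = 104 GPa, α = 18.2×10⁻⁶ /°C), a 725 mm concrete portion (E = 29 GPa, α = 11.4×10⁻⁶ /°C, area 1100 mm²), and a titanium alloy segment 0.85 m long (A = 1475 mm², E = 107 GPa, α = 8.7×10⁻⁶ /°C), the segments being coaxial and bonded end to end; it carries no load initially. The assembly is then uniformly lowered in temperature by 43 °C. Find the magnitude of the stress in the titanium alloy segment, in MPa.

σ ≈ 17.4 MPa (tensile)

Free thermal contraction of the whole bar: Σ αᵢΔT Lᵢ = 18.2×10⁻⁶×43×200 + 11.4×10⁻⁶×43×725 + 8.7×10⁻⁶×43×850 = 0.8299 mm.
The walls prevent any net length change, so an axial force P (same in every segment) develops. Compatibility: P · Σ Lᵢ/(AᵢEᵢ) = δ_free.
Σ Lᵢ/(AᵢEᵢ) = 200/(450×104×10³) + 725/(1100×29×10³) + 850/(1475×107×10³) = 3.239×10⁻⁵ mm/N.
So P = 0.8299 / 3.239×10⁻⁵ = 25.62 kN, tensile.
σ_{titanium alloy} = P / A = 25620 / 1475 = 17.37 MPa.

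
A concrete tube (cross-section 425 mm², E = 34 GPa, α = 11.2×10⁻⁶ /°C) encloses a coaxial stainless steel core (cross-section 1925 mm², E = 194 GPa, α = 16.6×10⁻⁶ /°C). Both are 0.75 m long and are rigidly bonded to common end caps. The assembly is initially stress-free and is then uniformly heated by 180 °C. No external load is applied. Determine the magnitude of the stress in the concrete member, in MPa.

The stainless steel has the larger α, so on heating it would change length more than the concrete if both were free. The rigid plates force a common final length, so the stainless steel is put into compression and the concrete into tension, with equal and opposite forces P (no external load).
Setting the final lengths equal and cancelling L: (α₁ − α₂)ΔT = P/(A₁E₁) + P/(A₂E₂).
|α₁ − α₂|·ΔT = 5.4×10⁻⁶ × 180 = 0.000972.
1/(A₁E₁) + 1/(A₂E₂) = 1/(425×34×10³) + 1/(1925×194×10³) = 7.188×10⁻⁸ N⁻¹.
P = 0.000972 / 7.188×10⁻⁸ = 13520 N = 13.52 kN.
σ_{concrete} = P/A₁ = 13520/425 = 31.82 MPa, tensile.

σ ≈ 31.8 MPa (tensile)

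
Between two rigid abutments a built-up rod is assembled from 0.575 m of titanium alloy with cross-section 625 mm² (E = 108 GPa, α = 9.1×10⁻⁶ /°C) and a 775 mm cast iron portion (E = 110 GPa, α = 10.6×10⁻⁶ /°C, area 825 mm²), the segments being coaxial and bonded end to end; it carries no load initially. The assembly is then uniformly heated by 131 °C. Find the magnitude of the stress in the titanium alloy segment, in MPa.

σ ≈ 165 MPa (compressive)

With the walls removed the bar would change length by δ_free = Σ αᵢΔT Lᵢ = 9.1×10⁻⁶×131×575 + 10.6×10⁻⁶×131×775 = 1.762 mm.
The walls prevent any net length change, so an axial force P (same in every segment) develops. Compatibility: P · Σ Lᵢ/(AᵢEᵢ) = δ_free.
Σ Lᵢ/(AᵢEᵢ) = 575/(625×108×10³) + 775/(825×110×10³) = 1.706×10⁻⁵ mm/N.
Hence P = δ_free / Σ(L/AE) = 1.762/1.706×10⁻⁵ = 103.3 kN (compressive).
σ_{titanium alloy} = P / A = 103300 / 625 = 165.2 MPa.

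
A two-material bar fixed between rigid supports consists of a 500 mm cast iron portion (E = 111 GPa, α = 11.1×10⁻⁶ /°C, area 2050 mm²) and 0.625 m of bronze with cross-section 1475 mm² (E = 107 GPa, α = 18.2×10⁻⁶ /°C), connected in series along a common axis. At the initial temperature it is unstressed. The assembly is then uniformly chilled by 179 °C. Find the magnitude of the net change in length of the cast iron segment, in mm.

Free thermal contraction of the whole bar: Σ αᵢΔT Lᵢ = 11.1×10⁻⁶×179×500 + 18.2×10⁻⁶×179×625 = 3.03 mm.
The rigid supports impose zero overall length change; the single axial force P common to all segments must satisfy P Σ Lᵢ/(AᵢEᵢ) = δ_free.
The series flexibility is Σ Lᵢ/(AᵢEᵢ) = 500/(2050×111×10³) + 625/(1475×107×10³) = 6.157×10⁻⁶ mm/N.
Hence P = δ_free / Σ(L/AE) = 3.03/6.157×10⁻⁶ = 492 kN (tensile).
For the cast iron segment, free thermal change = 11.1×10⁻⁶×179×500 = 0.9934 mm and elastic change from P = 492000×500/(2050×111×10³) = 1.081 mm; these oppose, so the net change is 0.0877 mm (segment lengthens).

|ΔL| ≈ 0.0877 mm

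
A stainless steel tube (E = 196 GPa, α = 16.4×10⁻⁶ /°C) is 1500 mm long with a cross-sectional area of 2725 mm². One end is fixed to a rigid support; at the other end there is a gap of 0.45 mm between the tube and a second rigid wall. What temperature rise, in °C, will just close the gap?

The gap closes when αΔT L = 0.45 mm, since the tube is still unstressed at that instant.
ΔT = 0.45 / (16.4×10⁻⁶ × 1500) = 18.29 °C.

ΔT ≈ 18.3 °C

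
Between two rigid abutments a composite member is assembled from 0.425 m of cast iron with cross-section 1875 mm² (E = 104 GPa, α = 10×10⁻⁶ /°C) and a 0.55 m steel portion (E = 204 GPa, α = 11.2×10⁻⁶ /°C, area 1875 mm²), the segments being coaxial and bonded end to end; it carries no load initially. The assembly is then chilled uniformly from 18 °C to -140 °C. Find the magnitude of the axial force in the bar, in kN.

Free thermal contraction of the whole bar: Σ αᵢΔT Lᵢ = 10×10⁻⁶×158×425 + 11.2×10⁻⁶×158×550 = 1.645 mm.
The walls prevent any net length change, so an axial force P (same in every segment) develops. Compatibility: P · Σ Lᵢ/(AᵢEᵢ) = δ_free.
The series flexibility is Σ Lᵢ/(AᵢEᵢ) = 425/(1875×104×10³) + 550/(1875×204×10³) = 3.617×10⁻⁶ mm/N.
P = 1.645 / 3.617×10⁻⁶ = 454700 N = 454.7 kN, tensile.

P ≈ 455 kN (tensile)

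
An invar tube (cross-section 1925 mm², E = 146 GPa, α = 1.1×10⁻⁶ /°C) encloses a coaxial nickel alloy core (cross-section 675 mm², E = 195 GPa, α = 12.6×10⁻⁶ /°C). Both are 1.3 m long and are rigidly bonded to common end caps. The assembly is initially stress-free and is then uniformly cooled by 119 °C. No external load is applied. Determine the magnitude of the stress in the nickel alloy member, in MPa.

Both members must finish at the same length. With the larger α, the nickel alloy tends to over-contract; the plates restrain it, putting the nickel alloy in tension and the invar in compression. With no external load the two internal forces are equal and opposite, magnitude P.
Setting the final lengths equal and cancelling L: (α₁ − α₂)ΔT = P/(A₁E₁) + P/(A₂E₂).
|α₁ − α₂|·ΔT = 11.5×10⁻⁶ × 119 = 0.001368.
1/(A₁E₁) + 1/(A₂E₂) = 1/(1925×146×10³) + 1/(675×195×10³) = 1.116×10⁻⁸ N⁻¹.
So P = 0.001368 / 1.116×10⁻⁸ = 122.7 kN.
σ_{nickel alloy} = P/A₂ = 122700/675 = 181.7 MPa, tensile.

σ ≈ 182 MPa (tensile)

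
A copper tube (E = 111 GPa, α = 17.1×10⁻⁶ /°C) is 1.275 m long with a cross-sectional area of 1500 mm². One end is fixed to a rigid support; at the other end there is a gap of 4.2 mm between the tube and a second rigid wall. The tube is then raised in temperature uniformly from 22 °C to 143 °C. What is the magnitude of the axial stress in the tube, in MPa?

Unrestrained expansion: δ_free = αΔT L = 17.1×10⁻⁶ × 121 × 1275 = 2.638 mm.
This is smaller than the 4.2 mm clearance, so the tube expands freely without reaching the stop — the stress is zero.

σ ≈ 0 MPa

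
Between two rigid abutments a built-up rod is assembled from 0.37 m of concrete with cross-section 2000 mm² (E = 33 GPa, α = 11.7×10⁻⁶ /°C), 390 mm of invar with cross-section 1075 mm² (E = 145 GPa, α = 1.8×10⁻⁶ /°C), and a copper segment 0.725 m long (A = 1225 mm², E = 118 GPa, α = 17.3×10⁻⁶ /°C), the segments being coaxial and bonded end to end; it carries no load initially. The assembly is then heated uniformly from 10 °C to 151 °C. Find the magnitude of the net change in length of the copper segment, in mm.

|ΔL| ≈ 0.822 mm

If the supports were absent, the total length change would be Σ αᵢΔT Lᵢ = 11.7×10⁻⁶×141×370 + 1.8×10⁻⁶×141×390 + 17.3×10⁻⁶×141×725 = 2.478 mm.
The walls prevent any net length change, so an axial force P (same in every segment) develops. Compatibility: P · Σ Lᵢ/(AᵢEᵢ) = δ_free.
The series flexibility is Σ Lᵢ/(AᵢEᵢ) = 370/(2000×33×10³) + 390/(1075×145×10³) + 725/(1225×118×10³) = 1.312×10⁻⁵ mm/N.
Hence P = δ_free / Σ(L/AE) = 2.478/1.312×10⁻⁵ = 188.8 kN (compressive).
For the copper segment, free thermal change = 17.3×10⁻⁶×141×725 = 1.768 mm and elastic change from P = 188800×725/(1225×118×10³) = 0.947 mm; these oppose, so the net change is 0.822 mm (segment lengthens).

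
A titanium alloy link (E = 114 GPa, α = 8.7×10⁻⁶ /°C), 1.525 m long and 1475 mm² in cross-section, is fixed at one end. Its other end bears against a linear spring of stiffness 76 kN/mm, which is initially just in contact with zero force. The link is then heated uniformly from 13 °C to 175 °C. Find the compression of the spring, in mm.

Free thermal expansion: δ_free = αΔT L = 8.7×10⁻⁶ × 162 × 1525 = 2.149 mm.
Let P be the compressive force at the spring. The link shortens elastically by PL/(AE) and the spring compresses by P/k; together these equal δ_free.
So P = δ_free / [L/(AE) + 1/k] = 2.149 / [ 1525/(1475×114×10³) + 1/(76×10³) ].
P = 2.149 / 2.223×10⁻⁵ = 96700 N.
Spring compression = P/k = 96700/(76×10³) = 1.272 mm.

δ ≈ 1.27 mm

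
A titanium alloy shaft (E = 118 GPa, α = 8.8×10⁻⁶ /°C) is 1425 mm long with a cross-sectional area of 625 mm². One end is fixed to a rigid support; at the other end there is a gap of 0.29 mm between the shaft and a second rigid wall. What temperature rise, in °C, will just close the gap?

Contact occurs when the free expansion equals the gap: αΔT L = 0.29 mm.
ΔT = 0.29 / (8.8×10⁻⁶ × 1425) = 23.13 °C.

ΔT ≈ 23.1 °C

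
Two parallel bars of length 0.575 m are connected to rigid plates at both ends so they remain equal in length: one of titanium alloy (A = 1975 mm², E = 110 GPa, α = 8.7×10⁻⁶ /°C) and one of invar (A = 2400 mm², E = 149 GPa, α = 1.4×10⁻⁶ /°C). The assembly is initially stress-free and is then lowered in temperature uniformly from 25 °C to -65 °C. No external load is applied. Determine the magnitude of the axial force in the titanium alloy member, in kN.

The titanium alloy has the larger α, so on cooling it would change length more than the invar if both were free. The rigid plates force a common final length, so the titanium alloy is put into tension and the invar into compression, with equal and opposite forces P (no external load).
Equating the net (thermal + elastic) strains gives |α₁ − α₂|·ΔT = P·[1/(A₁E₁) + 1/(A₂E₂)].
|α₁ − α₂|·ΔT = 7.3×10⁻⁶ × 90 = 0.000657.
1/(A₁E₁) + 1/(A₂E₂) = 1/(1975×110×10³) + 1/(2400×149×10³) = 7.399×10⁻⁹ N⁻¹.
P = 0.000657 / 7.399×10⁻⁹ = 88790 N = 88.79 kN.

P ≈ 88.8 kN (tensile in the titanium alloy)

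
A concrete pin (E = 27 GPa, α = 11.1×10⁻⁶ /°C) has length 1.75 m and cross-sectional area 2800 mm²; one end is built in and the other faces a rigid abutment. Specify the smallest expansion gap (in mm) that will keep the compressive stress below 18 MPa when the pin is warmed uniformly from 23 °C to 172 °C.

g ≈ 1.73 mm

Free expansion if unrestrained: δ_free = αΔT L = 11.1×10⁻⁶ × 149 × 1750 = 2.894 mm.
A stress of 18 MPa corresponds to the wall pushing the pin back by σL/E = 18×1750/(27×10³) = 1.167 mm.
The gap must absorb the remainder: g_min = 2.894 − 1.167 = 1.728 mm.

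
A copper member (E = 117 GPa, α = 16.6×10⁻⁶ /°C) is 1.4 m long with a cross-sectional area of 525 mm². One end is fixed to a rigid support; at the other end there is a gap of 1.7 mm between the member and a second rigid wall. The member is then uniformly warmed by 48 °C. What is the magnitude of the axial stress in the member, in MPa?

σ ≈ 0 MPa

Unrestrained expansion: δ_free = αΔT L = 16.6×10⁻⁶ × 48 × 1400 = 1.116 mm.
This is smaller than the 1.7 mm clearance, so the member expands freely without reaching the stop — the stress is zero.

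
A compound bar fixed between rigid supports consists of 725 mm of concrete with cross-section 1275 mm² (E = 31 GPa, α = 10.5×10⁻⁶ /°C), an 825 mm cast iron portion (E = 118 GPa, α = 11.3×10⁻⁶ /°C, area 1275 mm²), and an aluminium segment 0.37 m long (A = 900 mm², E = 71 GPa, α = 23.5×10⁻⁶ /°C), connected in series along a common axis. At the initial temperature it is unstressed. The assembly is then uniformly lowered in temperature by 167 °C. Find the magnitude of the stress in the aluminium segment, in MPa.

σ ≈ 161 MPa (tensile)

If the supports were absent, the total length change would be Σ αᵢΔT Lᵢ = 10.5×10⁻⁶×167×725 + 11.3×10⁻⁶×167×825 + 23.5×10⁻⁶×167×370 = 4.28 mm.
The rigid supports impose zero overall length change; the single axial force P common to all segments must satisfy P Σ Lᵢ/(AᵢEᵢ) = δ_free.
The series flexibility is Σ Lᵢ/(AᵢEᵢ) = 725/(1275×31×10³) + 825/(1275×118×10³) + 370/(900×71×10³) = 2.962×10⁻⁵ mm/N.
So P = 4.28 / 2.962×10⁻⁵ = 144.5 kN, tensile.
σ_{aluminium} = P / A = 144500 / 900 = 160.6 MPa.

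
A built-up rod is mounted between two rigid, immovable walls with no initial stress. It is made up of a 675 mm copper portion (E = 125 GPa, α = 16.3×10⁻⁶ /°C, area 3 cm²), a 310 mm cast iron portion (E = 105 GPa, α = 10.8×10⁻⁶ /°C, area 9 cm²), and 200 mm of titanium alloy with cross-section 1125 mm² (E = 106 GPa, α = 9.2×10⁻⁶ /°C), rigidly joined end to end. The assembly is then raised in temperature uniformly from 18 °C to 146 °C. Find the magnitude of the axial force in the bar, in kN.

P ≈ 90.3 kN (compressive)

With the walls removed the bar would change length by δ_free = Σ αᵢΔT Lᵢ = 16.3×10⁻⁶×128×675 + 10.8×10⁻⁶×128×310 + 9.2×10⁻⁶×128×200 = 2.072 mm.
The rigid supports impose zero overall length change; the single axial force P common to all segments must satisfy P Σ Lᵢ/(AᵢEᵢ) = δ_free.
Σ Lᵢ/(AᵢEᵢ) = 675/(300×125×10³) + 310/(900×105×10³) + 200/(1125×106×10³) = 2.296×10⁻⁵ mm/N.
So P = 2.072 / 2.296×10⁻⁵ = 90.27 kN, compressive.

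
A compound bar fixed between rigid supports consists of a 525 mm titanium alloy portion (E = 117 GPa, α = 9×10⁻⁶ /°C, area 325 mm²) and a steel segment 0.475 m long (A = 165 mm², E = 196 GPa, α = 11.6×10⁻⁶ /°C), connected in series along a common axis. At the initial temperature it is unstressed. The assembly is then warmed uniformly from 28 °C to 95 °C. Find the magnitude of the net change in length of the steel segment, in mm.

|ΔL| ≈ 0.0157 mm

With the walls removed the bar would change length by δ_free = Σ αᵢΔT Lᵢ = 9×10⁻⁶×67×525 + 11.6×10⁻⁶×67×475 = 0.6857 mm.
The walls prevent any net length change, so an axial force P (same in every segment) develops. Compatibility: P · Σ Lᵢ/(AᵢEᵢ) = δ_free.
Σ Lᵢ/(AᵢEᵢ) = 525/(325×117×10³) + 475/(165×196×10³) = 2.849×10⁻⁵ mm/N.
So P = 0.6857 / 2.849×10⁻⁵ = 24.07 kN, compressive.
For the steel segment, free thermal change = 11.6×10⁻⁶×67×475 = 0.3692 mm and elastic change from P = 24070×475/(165×196×10³) = 0.3535 mm; these oppose, so the net change is 0.0157 mm (segment lengthens).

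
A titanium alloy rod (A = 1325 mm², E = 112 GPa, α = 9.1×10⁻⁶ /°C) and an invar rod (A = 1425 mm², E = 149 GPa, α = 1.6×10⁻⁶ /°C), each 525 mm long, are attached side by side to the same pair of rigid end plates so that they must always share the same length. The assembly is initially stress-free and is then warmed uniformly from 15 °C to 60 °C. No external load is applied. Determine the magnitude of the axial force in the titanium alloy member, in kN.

P ≈ 29.5 kN (compressive in the titanium alloy)

Both members must finish at the same length. With the larger α, the titanium alloy tends to over-expand; the plates restrain it, putting the titanium alloy in compression and the invar in tension. With no external load the two internal forces are equal and opposite, magnitude P.
Equating the net (thermal + elastic) strains gives |α₁ − α₂|·ΔT = P·[1/(A₁E₁) + 1/(A₂E₂)].
|α₁ − α₂|·ΔT = 7.5×10⁻⁶ × 45 = 0.0003375.
1/(A₁E₁) + 1/(A₂E₂) = 1/(1325×112×10³) + 1/(1425×149×10³) = 1.145×10⁻⁸ N⁻¹.
P = 0.0003375 / 1.145×10⁻⁸ = 29480 N = 29.48 kN.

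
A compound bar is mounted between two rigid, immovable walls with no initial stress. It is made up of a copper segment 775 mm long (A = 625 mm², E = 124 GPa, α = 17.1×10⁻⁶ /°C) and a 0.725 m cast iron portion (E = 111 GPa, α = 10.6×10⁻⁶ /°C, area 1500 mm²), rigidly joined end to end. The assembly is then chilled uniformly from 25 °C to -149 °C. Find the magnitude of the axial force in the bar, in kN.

P ≈ 254 kN (tensile)

With the walls removed the bar would change length by δ_free = Σ αᵢΔT Lᵢ = 17.1×10⁻⁶×174×775 + 10.6×10⁻⁶×174×725 = 3.643 mm.
The walls prevent any net length change, so an axial force P (same in every segment) develops. Compatibility: P · Σ Lᵢ/(AᵢEᵢ) = δ_free.
The series flexibility is Σ Lᵢ/(AᵢEᵢ) = 775/(625×124×10³) + 725/(1500×111×10³) = 1.435×10⁻⁵ mm/N.
Hence P = δ_free / Σ(L/AE) = 3.643/1.435×10⁻⁵ = 253.8 kN (tensile).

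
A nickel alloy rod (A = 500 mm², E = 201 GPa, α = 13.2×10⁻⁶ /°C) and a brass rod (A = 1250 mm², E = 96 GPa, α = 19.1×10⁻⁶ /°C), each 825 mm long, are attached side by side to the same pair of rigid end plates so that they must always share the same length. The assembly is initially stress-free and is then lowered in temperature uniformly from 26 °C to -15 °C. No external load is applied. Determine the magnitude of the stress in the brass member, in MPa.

σ ≈ 10.6 MPa (tensile)

Both members must finish at the same length. With the larger α, the brass tends to over-contract; the plates restrain it, putting the brass in tension and the nickel alloy in compression. With no external load the two internal forces are equal and opposite, magnitude P.
Equating the net (thermal + elastic) strains gives |α₁ − α₂|·ΔT = P·[1/(A₁E₁) + 1/(A₂E₂)].
|α₁ − α₂|·ΔT = 5.9×10⁻⁶ × 41 = 0.0002419.
1/(A₁E₁) + 1/(A₂E₂) = 1/(500×201×10³) + 1/(1250×96×10³) = 1.828×10⁻⁸ N⁻¹.
So P = 0.0002419 / 1.828×10⁻⁸ = 13.23 kN.
σ_{brass} = P/A₂ = 13230/1250 = 10.58 MPa, tensile.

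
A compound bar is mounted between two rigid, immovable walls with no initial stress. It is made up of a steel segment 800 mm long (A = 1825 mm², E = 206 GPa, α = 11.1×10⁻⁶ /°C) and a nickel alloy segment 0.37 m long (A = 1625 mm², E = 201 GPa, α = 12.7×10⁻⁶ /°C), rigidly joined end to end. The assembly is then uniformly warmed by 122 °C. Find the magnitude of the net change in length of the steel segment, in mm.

Free thermal expansion of the whole bar: Σ αᵢΔT Lᵢ = 11.1×10⁻⁶×122×800 + 12.7×10⁻⁶×122×370 = 1.657 mm.
Since the ends are fixed, an axial force P builds up, equal in every segment, with P · Σ Lᵢ/(AᵢEᵢ) = δ_free.
Σ Lᵢ/(AᵢEᵢ) = 800/(1825×206×10³) + 370/(1625×201×10³) = 3.261×10⁻⁶ mm/N.
So P = 1.657 / 3.261×10⁻⁶ = 508.1 kN, compressive.
For the steel segment, free thermal change = 11.1×10⁻⁶×122×800 = 1.083 mm and elastic change from P = 508100×800/(1825×206×10³) = 1.081 mm; these oppose, so the net change is 0.00225 mm (segment lengthens).

|ΔL| ≈ 0.00225 mm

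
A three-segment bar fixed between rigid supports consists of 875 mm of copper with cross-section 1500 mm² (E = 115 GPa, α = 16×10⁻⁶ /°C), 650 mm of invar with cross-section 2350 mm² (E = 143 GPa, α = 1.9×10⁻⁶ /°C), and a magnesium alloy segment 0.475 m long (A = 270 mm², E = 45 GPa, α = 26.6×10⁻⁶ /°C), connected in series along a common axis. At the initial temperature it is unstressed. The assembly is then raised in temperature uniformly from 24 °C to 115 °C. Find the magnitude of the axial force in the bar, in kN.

P ≈ 55 kN (compressive)

With the walls removed the bar would change length by δ_free = Σ αᵢΔT Lᵢ = 16×10⁻⁶×91×875 + 1.9×10⁻⁶×91×650 + 26.6×10⁻⁶×91×475 = 2.536 mm.
Since the ends are fixed, an axial force P builds up, equal in every segment, with P · Σ Lᵢ/(AᵢEᵢ) = δ_free.
Σ Lᵢ/(AᵢEᵢ) = 875/(1500×115×10³) + 650/(2350×143×10³) + 475/(270×45×10³) = 4.61×10⁻⁵ mm/N.
So P = 2.536 / 4.61×10⁻⁵ = 55.01 kN, compressive.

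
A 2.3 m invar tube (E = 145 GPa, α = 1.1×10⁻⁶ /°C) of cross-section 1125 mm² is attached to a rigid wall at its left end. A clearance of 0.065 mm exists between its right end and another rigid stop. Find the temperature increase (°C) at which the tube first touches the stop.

The gap closes when αΔT L = 0.065 mm, since the tube is still unstressed at that instant.
ΔT = 0.065 / (1.1×10⁻⁶ × 2300) = 25.69 °C.

ΔT ≈ 25.7 °C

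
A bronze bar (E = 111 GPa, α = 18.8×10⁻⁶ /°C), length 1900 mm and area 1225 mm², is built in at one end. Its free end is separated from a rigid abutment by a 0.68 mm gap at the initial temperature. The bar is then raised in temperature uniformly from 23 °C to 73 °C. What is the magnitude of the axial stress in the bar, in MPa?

Unrestrained expansion: δ_free = αΔT L = 18.8×10⁻⁶ × 50 × 1900 = 1.786 mm.
The gap closes (δ_free > 0.68 mm) and the wall then resists a further 1.786 − 0.68 = 1.106 mm of expansion.
Compatibility: PL/(AE) = 1.106 mm, so σ = P/A = E × (1.106/1900) = 64.61 MPa.

σ ≈ 64.6 MPa (compressive)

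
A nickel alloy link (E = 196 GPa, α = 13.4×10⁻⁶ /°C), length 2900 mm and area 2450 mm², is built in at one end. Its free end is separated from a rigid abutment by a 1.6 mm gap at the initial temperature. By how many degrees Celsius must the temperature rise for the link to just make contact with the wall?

ΔT ≈ 41.2 °C

The gap closes when αΔT L = 1.6 mm, since the link is still unstressed at that instant.
ΔT = 1.6 / (13.4×10⁻⁶ × 2900) = 41.17 °C.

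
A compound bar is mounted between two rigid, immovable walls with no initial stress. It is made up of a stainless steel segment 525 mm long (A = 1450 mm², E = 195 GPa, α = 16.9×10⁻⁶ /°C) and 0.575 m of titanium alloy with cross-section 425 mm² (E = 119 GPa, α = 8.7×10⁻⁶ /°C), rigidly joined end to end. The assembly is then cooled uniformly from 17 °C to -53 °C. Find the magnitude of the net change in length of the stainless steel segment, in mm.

|ΔL| ≈ 0.485 mm

Free thermal contraction of the whole bar: Σ αᵢΔT Lᵢ = 16.9×10⁻⁶×70×525 + 8.7×10⁻⁶×70×575 = 0.9712 mm.
Since the ends are fixed, an axial force P builds up, equal in every segment, with P · Σ Lᵢ/(AᵢEᵢ) = δ_free.
Σ Lᵢ/(AᵢEᵢ) = 525/(1450×195×10³) + 575/(425×119×10³) = 1.323×10⁻⁵ mm/N.
So P = 0.9712 / 1.323×10⁻⁵ = 73.43 kN, tensile.
For the stainless steel segment, free thermal change = 16.9×10⁻⁶×70×525 = 0.6211 mm and elastic change from P = 73430×525/(1450×195×10³) = 0.1364 mm; these oppose, so the net change is 0.485 mm (segment shortens).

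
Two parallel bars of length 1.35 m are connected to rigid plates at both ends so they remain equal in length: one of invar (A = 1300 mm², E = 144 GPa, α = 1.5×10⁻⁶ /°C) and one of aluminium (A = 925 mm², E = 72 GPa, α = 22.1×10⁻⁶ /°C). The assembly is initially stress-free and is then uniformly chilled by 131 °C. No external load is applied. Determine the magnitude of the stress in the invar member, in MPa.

σ ≈ 102 MPa (compressive)

Both members must finish at the same length. With the larger α, the aluminium tends to over-contract; the plates restrain it, putting the aluminium in tension and the invar in compression. With no external load the two internal forces are equal and opposite, magnitude P.
Setting the final lengths equal and cancelling L: (α₁ − α₂)ΔT = P/(A₁E₁) + P/(A₂E₂).
|α₁ − α₂|·ΔT = 20.6×10⁻⁶ × 131 = 0.002699.
1/(A₁E₁) + 1/(A₂E₂) = 1/(1300×144×10³) + 1/(925×72×10³) = 2.036×10⁻⁸ N⁻¹.
So P = 0.002699 / 2.036×10⁻⁸ = 132.6 kN.
σ_{invar} = P/A₁ = 132600/1300 = 102 MPa, compressive.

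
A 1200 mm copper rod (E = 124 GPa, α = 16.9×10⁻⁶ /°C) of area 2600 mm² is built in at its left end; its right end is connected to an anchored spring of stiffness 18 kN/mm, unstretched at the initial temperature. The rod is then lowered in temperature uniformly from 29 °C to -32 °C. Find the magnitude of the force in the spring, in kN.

If the spring were absent the rod would shorten by αΔT L = 16.9×10⁻⁶ × 61 × 1200 = 1.237 mm.
Let P be the tensile force in the spring. The rod extends elastically by PL/(AE) and the spring stretches by P/k; together these equal δ_free.
So P = δ_free / [L/(AE) + 1/k] = 1.237 / [ 1200/(2600×124×10³) + 1/(18×10³) ].
P = 1.237 / 5.928×10⁻⁵ = 20870 N.

P ≈ 20.9 kN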